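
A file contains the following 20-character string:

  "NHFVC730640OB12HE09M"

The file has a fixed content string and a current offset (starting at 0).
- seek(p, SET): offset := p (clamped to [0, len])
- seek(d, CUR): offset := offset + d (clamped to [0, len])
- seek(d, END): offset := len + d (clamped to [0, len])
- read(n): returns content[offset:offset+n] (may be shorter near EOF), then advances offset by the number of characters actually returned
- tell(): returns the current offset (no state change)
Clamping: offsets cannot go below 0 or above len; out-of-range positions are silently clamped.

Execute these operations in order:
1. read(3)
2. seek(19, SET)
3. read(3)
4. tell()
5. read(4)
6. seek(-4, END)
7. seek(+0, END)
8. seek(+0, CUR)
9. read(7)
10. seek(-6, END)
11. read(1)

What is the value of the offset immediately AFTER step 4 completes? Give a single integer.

After 1 (read(3)): returned 'NHF', offset=3
After 2 (seek(19, SET)): offset=19
After 3 (read(3)): returned 'M', offset=20
After 4 (tell()): offset=20

Answer: 20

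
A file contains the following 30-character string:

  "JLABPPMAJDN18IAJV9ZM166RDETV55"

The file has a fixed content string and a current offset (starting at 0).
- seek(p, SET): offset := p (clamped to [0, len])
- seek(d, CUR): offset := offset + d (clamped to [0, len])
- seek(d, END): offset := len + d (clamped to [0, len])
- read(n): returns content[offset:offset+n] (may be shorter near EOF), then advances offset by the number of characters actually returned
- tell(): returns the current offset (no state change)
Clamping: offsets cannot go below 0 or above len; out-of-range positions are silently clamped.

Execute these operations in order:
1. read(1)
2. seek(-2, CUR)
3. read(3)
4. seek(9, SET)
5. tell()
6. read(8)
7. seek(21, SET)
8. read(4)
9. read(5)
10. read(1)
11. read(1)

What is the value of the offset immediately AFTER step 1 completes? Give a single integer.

Answer: 1

Derivation:
After 1 (read(1)): returned 'J', offset=1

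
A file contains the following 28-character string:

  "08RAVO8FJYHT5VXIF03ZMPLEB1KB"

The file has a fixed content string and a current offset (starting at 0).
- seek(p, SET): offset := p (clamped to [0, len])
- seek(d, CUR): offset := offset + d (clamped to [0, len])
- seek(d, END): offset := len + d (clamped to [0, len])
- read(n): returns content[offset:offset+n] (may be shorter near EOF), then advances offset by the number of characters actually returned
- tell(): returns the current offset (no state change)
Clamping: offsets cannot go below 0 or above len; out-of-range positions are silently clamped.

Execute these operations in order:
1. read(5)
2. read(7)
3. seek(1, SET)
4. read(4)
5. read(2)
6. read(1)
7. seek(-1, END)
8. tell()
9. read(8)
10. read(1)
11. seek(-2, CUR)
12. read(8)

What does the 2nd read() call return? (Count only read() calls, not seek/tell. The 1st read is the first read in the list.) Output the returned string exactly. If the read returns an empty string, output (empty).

After 1 (read(5)): returned '08RAV', offset=5
After 2 (read(7)): returned 'O8FJYHT', offset=12
After 3 (seek(1, SET)): offset=1
After 4 (read(4)): returned '8RAV', offset=5
After 5 (read(2)): returned 'O8', offset=7
After 6 (read(1)): returned 'F', offset=8
After 7 (seek(-1, END)): offset=27
After 8 (tell()): offset=27
After 9 (read(8)): returned 'B', offset=28
After 10 (read(1)): returned '', offset=28
After 11 (seek(-2, CUR)): offset=26
After 12 (read(8)): returned 'KB', offset=28

Answer: O8FJYHT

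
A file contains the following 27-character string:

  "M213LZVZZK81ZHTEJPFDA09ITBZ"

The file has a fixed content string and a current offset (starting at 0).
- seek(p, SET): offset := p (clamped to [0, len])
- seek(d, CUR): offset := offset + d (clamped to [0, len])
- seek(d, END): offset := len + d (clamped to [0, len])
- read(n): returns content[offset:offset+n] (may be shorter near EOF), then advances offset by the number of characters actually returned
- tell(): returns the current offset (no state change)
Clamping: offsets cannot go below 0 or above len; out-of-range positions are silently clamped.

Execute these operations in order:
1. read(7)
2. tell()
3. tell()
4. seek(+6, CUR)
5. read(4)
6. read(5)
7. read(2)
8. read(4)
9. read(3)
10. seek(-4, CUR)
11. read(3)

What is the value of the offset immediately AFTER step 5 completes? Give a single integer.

After 1 (read(7)): returned 'M213LZV', offset=7
After 2 (tell()): offset=7
After 3 (tell()): offset=7
After 4 (seek(+6, CUR)): offset=13
After 5 (read(4)): returned 'HTEJ', offset=17

Answer: 17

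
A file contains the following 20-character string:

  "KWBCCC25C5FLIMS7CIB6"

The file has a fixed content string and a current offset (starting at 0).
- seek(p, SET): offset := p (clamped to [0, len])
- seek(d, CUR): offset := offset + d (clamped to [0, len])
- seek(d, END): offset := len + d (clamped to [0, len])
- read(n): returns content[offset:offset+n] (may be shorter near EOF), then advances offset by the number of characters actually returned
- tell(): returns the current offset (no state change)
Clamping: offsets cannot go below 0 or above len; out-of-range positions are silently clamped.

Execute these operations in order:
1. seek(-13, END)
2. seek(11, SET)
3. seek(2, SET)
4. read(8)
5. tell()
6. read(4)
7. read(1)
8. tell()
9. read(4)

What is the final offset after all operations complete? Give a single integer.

After 1 (seek(-13, END)): offset=7
After 2 (seek(11, SET)): offset=11
After 3 (seek(2, SET)): offset=2
After 4 (read(8)): returned 'BCCC25C5', offset=10
After 5 (tell()): offset=10
After 6 (read(4)): returned 'FLIM', offset=14
After 7 (read(1)): returned 'S', offset=15
After 8 (tell()): offset=15
After 9 (read(4)): returned '7CIB', offset=19

Answer: 19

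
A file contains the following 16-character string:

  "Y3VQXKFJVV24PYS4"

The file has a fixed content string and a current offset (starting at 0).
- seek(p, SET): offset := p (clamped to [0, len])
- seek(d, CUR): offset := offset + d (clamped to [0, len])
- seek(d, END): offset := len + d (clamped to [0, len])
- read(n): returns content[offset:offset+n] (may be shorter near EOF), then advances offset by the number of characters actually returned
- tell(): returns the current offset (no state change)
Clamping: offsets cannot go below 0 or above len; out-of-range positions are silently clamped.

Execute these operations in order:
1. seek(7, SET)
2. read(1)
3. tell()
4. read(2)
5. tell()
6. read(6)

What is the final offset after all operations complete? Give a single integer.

Answer: 16

Derivation:
After 1 (seek(7, SET)): offset=7
After 2 (read(1)): returned 'J', offset=8
After 3 (tell()): offset=8
After 4 (read(2)): returned 'VV', offset=10
After 5 (tell()): offset=10
After 6 (read(6)): returned '24PYS4', offset=16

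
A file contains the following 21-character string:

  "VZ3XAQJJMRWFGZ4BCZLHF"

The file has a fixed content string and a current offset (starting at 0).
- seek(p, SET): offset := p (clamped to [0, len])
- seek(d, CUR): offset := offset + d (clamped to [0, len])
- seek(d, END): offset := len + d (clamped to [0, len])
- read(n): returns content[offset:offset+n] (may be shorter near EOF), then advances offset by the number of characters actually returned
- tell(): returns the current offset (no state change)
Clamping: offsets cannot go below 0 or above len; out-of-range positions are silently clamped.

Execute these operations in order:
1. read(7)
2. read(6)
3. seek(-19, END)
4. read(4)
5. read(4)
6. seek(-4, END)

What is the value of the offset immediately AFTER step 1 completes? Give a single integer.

After 1 (read(7)): returned 'VZ3XAQJ', offset=7

Answer: 7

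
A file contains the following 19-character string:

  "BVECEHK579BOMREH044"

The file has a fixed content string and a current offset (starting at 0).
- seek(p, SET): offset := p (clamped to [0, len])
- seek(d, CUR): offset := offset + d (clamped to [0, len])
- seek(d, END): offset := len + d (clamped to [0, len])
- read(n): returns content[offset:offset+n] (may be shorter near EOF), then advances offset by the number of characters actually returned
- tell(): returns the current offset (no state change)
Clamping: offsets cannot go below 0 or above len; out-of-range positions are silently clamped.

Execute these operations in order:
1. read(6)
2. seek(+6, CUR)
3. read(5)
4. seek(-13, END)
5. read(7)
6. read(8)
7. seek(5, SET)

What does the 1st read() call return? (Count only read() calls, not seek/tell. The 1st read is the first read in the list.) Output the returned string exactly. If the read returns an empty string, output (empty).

After 1 (read(6)): returned 'BVECEH', offset=6
After 2 (seek(+6, CUR)): offset=12
After 3 (read(5)): returned 'MREH0', offset=17
After 4 (seek(-13, END)): offset=6
After 5 (read(7)): returned 'K579BOM', offset=13
After 6 (read(8)): returned 'REH044', offset=19
After 7 (seek(5, SET)): offset=5

Answer: BVECEH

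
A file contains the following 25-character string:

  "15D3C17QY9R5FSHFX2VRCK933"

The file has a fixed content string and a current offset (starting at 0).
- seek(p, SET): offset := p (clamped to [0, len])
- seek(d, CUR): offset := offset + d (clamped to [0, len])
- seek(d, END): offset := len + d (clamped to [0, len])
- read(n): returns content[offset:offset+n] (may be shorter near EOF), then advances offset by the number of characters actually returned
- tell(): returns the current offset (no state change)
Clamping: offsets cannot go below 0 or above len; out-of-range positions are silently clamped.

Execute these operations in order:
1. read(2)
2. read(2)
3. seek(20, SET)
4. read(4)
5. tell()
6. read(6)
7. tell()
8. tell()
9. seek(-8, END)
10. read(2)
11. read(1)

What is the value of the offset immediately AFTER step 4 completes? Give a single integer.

After 1 (read(2)): returned '15', offset=2
After 2 (read(2)): returned 'D3', offset=4
After 3 (seek(20, SET)): offset=20
After 4 (read(4)): returned 'CK93', offset=24

Answer: 24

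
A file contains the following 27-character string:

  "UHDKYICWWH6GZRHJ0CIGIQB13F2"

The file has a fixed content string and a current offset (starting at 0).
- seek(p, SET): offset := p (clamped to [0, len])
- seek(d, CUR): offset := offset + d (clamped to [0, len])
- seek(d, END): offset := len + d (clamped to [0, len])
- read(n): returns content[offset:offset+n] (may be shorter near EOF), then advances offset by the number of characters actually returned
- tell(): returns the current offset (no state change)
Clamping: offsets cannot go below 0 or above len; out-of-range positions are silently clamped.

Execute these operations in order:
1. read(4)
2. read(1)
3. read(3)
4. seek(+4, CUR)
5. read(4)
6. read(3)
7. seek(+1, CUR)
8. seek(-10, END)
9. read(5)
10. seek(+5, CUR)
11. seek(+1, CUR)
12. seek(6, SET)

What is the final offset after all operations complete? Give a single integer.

Answer: 6

Derivation:
After 1 (read(4)): returned 'UHDK', offset=4
After 2 (read(1)): returned 'Y', offset=5
After 3 (read(3)): returned 'ICW', offset=8
After 4 (seek(+4, CUR)): offset=12
After 5 (read(4)): returned 'ZRHJ', offset=16
After 6 (read(3)): returned '0CI', offset=19
After 7 (seek(+1, CUR)): offset=20
After 8 (seek(-10, END)): offset=17
After 9 (read(5)): returned 'CIGIQ', offset=22
After 10 (seek(+5, CUR)): offset=27
After 11 (seek(+1, CUR)): offset=27
After 12 (seek(6, SET)): offset=6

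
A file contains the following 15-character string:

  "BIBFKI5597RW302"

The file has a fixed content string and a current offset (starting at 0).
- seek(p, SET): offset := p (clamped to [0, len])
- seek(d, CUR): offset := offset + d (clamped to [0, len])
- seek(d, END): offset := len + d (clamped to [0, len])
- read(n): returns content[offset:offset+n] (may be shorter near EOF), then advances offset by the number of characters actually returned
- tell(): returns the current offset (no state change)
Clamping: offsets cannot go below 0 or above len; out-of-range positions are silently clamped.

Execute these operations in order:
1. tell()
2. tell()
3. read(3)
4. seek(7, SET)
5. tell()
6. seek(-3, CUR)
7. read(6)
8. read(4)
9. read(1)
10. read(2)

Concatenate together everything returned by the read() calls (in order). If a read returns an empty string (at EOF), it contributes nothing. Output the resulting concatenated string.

After 1 (tell()): offset=0
After 2 (tell()): offset=0
After 3 (read(3)): returned 'BIB', offset=3
After 4 (seek(7, SET)): offset=7
After 5 (tell()): offset=7
After 6 (seek(-3, CUR)): offset=4
After 7 (read(6)): returned 'KI5597', offset=10
After 8 (read(4)): returned 'RW30', offset=14
After 9 (read(1)): returned '2', offset=15
After 10 (read(2)): returned '', offset=15

Answer: BIBKI5597RW302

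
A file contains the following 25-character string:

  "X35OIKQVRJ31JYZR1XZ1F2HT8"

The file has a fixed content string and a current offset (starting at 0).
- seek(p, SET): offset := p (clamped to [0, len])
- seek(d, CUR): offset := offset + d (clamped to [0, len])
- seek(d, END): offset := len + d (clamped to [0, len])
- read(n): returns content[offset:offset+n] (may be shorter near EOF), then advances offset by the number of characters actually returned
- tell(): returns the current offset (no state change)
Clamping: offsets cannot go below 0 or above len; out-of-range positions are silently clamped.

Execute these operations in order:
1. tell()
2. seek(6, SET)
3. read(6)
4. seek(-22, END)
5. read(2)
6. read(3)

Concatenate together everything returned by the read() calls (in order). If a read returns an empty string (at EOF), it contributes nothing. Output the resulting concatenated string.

Answer: QVRJ31OIKQV

Derivation:
After 1 (tell()): offset=0
After 2 (seek(6, SET)): offset=6
After 3 (read(6)): returned 'QVRJ31', offset=12
After 4 (seek(-22, END)): offset=3
After 5 (read(2)): returned 'OI', offset=5
After 6 (read(3)): returned 'KQV', offset=8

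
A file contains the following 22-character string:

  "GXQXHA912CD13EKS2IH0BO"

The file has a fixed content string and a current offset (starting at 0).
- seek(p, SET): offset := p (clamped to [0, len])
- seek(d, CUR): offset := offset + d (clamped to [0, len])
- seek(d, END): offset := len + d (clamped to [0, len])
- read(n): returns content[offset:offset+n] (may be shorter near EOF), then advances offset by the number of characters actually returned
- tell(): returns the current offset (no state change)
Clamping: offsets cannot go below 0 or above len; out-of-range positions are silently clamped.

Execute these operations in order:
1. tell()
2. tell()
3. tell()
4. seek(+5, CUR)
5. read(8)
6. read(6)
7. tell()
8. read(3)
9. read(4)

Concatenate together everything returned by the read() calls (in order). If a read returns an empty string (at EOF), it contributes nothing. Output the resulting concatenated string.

Answer: A912CD13EKS2IH0BO

Derivation:
After 1 (tell()): offset=0
After 2 (tell()): offset=0
After 3 (tell()): offset=0
After 4 (seek(+5, CUR)): offset=5
After 5 (read(8)): returned 'A912CD13', offset=13
After 6 (read(6)): returned 'EKS2IH', offset=19
After 7 (tell()): offset=19
After 8 (read(3)): returned '0BO', offset=22
After 9 (read(4)): returned '', offset=22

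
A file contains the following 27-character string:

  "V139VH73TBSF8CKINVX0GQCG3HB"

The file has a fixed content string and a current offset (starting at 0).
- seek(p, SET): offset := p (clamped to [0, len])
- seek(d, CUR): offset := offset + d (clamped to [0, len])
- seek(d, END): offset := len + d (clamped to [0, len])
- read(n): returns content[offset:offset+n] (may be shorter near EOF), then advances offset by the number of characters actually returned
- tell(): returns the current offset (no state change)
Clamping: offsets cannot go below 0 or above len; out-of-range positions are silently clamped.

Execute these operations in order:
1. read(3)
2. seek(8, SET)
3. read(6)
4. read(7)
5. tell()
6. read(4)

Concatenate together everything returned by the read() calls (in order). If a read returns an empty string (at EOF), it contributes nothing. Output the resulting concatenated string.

Answer: V13TBSF8CKINVX0GQCG3

Derivation:
After 1 (read(3)): returned 'V13', offset=3
After 2 (seek(8, SET)): offset=8
After 3 (read(6)): returned 'TBSF8C', offset=14
After 4 (read(7)): returned 'KINVX0G', offset=21
After 5 (tell()): offset=21
After 6 (read(4)): returned 'QCG3', offset=25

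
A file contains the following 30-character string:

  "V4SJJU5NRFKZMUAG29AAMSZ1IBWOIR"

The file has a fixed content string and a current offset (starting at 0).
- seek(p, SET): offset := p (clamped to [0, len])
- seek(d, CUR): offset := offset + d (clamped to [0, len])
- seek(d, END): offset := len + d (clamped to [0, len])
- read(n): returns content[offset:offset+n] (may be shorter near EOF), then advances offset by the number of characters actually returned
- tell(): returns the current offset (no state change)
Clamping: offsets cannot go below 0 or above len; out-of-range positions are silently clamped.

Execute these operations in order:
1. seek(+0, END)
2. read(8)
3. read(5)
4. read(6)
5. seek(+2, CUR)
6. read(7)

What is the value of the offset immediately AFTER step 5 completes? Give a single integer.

After 1 (seek(+0, END)): offset=30
After 2 (read(8)): returned '', offset=30
After 3 (read(5)): returned '', offset=30
After 4 (read(6)): returned '', offset=30
After 5 (seek(+2, CUR)): offset=30

Answer: 30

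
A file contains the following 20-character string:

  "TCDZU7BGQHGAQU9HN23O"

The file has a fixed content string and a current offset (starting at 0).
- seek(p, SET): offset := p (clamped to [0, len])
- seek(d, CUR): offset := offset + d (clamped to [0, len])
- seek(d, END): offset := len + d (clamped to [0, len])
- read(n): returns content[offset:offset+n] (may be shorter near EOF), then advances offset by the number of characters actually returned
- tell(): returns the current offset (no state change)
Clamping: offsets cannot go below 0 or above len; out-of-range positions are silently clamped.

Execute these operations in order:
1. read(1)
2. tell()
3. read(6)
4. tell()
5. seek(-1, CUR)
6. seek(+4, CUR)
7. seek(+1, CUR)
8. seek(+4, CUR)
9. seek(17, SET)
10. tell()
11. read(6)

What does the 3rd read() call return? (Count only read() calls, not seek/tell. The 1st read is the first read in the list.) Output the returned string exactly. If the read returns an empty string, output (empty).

Answer: 23O

Derivation:
After 1 (read(1)): returned 'T', offset=1
After 2 (tell()): offset=1
After 3 (read(6)): returned 'CDZU7B', offset=7
After 4 (tell()): offset=7
After 5 (seek(-1, CUR)): offset=6
After 6 (seek(+4, CUR)): offset=10
After 7 (seek(+1, CUR)): offset=11
After 8 (seek(+4, CUR)): offset=15
After 9 (seek(17, SET)): offset=17
After 10 (tell()): offset=17
After 11 (read(6)): returned '23O', offset=20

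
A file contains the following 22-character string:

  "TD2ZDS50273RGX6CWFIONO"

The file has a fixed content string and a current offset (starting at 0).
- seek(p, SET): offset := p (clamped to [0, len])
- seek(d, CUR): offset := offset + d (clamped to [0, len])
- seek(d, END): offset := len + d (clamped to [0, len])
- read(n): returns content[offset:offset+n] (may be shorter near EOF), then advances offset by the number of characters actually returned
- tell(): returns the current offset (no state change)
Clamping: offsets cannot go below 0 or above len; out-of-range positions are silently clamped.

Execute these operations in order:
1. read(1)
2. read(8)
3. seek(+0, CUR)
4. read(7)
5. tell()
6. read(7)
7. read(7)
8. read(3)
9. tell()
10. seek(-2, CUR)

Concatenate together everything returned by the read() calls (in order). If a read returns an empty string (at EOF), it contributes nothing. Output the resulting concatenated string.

Answer: TD2ZDS50273RGX6CWFIONO

Derivation:
After 1 (read(1)): returned 'T', offset=1
After 2 (read(8)): returned 'D2ZDS502', offset=9
After 3 (seek(+0, CUR)): offset=9
After 4 (read(7)): returned '73RGX6C', offset=16
After 5 (tell()): offset=16
After 6 (read(7)): returned 'WFIONO', offset=22
After 7 (read(7)): returned '', offset=22
After 8 (read(3)): returned '', offset=22
After 9 (tell()): offset=22
After 10 (seek(-2, CUR)): offset=20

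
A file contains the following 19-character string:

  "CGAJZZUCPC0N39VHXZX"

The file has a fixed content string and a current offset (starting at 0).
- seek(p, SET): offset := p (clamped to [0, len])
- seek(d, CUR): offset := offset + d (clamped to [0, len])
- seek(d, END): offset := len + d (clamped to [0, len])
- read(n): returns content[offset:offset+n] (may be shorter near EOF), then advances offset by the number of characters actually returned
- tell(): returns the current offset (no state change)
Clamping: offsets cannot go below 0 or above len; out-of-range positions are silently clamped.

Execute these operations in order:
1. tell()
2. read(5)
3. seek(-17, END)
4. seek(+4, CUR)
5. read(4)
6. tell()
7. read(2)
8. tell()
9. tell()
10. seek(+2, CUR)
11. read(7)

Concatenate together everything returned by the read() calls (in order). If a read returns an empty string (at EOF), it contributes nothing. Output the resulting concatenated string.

After 1 (tell()): offset=0
After 2 (read(5)): returned 'CGAJZ', offset=5
After 3 (seek(-17, END)): offset=2
After 4 (seek(+4, CUR)): offset=6
After 5 (read(4)): returned 'UCPC', offset=10
After 6 (tell()): offset=10
After 7 (read(2)): returned '0N', offset=12
After 8 (tell()): offset=12
After 9 (tell()): offset=12
After 10 (seek(+2, CUR)): offset=14
After 11 (read(7)): returned 'VHXZX', offset=19

Answer: CGAJZUCPC0NVHXZX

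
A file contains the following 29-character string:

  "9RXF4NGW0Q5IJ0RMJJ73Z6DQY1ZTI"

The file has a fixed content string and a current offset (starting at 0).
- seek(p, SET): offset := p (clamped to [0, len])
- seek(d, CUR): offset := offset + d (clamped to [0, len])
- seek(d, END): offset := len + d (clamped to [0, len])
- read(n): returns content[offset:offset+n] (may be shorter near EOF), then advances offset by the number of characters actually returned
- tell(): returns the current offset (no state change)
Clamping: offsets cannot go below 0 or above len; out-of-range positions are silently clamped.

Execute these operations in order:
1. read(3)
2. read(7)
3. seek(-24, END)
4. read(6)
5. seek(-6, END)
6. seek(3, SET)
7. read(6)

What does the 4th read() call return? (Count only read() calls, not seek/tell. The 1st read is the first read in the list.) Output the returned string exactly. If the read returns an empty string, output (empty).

After 1 (read(3)): returned '9RX', offset=3
After 2 (read(7)): returned 'F4NGW0Q', offset=10
After 3 (seek(-24, END)): offset=5
After 4 (read(6)): returned 'NGW0Q5', offset=11
After 5 (seek(-6, END)): offset=23
After 6 (seek(3, SET)): offset=3
After 7 (read(6)): returned 'F4NGW0', offset=9

Answer: F4NGW0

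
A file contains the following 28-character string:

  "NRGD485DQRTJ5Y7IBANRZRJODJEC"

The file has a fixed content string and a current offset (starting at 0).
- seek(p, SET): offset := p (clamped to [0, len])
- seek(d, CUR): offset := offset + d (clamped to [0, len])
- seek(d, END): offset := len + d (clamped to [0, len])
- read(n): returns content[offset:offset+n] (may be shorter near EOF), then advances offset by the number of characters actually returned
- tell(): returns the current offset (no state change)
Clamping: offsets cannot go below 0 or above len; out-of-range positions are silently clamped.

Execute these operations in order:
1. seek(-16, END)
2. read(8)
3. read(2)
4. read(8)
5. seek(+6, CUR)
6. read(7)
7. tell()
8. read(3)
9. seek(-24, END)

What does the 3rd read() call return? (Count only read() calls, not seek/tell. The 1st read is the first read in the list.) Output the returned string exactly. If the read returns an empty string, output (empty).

After 1 (seek(-16, END)): offset=12
After 2 (read(8)): returned '5Y7IBANR', offset=20
After 3 (read(2)): returned 'ZR', offset=22
After 4 (read(8)): returned 'JODJEC', offset=28
After 5 (seek(+6, CUR)): offset=28
After 6 (read(7)): returned '', offset=28
After 7 (tell()): offset=28
After 8 (read(3)): returned '', offset=28
After 9 (seek(-24, END)): offset=4

Answer: JODJEC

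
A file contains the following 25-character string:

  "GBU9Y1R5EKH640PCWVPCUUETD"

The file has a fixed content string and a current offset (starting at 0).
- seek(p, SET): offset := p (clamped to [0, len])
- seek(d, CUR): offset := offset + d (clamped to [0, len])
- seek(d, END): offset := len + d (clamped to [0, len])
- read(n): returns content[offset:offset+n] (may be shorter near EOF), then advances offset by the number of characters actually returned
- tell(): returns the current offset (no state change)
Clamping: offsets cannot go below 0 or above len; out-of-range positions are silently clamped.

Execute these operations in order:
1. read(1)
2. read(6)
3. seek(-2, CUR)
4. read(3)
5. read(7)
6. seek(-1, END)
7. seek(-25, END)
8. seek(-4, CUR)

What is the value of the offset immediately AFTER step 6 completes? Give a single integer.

Answer: 24

Derivation:
After 1 (read(1)): returned 'G', offset=1
After 2 (read(6)): returned 'BU9Y1R', offset=7
After 3 (seek(-2, CUR)): offset=5
After 4 (read(3)): returned '1R5', offset=8
After 5 (read(7)): returned 'EKH640P', offset=15
After 6 (seek(-1, END)): offset=24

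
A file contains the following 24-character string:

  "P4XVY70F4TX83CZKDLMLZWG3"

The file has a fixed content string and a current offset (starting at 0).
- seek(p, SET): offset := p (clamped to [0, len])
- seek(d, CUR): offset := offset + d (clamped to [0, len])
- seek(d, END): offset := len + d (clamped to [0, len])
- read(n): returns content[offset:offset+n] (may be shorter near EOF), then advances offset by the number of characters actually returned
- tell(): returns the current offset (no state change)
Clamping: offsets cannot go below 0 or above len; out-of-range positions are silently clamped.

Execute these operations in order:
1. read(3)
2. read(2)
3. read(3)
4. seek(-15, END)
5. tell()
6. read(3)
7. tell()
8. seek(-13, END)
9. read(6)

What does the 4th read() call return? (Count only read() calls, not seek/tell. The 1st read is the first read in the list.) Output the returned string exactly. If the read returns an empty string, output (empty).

After 1 (read(3)): returned 'P4X', offset=3
After 2 (read(2)): returned 'VY', offset=5
After 3 (read(3)): returned '70F', offset=8
After 4 (seek(-15, END)): offset=9
After 5 (tell()): offset=9
After 6 (read(3)): returned 'TX8', offset=12
After 7 (tell()): offset=12
After 8 (seek(-13, END)): offset=11
After 9 (read(6)): returned '83CZKD', offset=17

Answer: TX8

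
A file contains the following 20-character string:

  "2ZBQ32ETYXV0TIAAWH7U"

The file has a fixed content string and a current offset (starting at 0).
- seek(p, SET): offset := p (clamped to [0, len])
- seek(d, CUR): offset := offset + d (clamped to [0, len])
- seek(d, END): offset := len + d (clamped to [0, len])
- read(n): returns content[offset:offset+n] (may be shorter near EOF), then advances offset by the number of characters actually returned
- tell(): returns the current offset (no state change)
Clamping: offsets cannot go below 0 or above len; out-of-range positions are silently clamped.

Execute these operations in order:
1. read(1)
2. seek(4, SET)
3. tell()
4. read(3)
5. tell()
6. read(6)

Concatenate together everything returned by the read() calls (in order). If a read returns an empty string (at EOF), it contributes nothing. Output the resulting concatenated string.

Answer: 232ETYXV0T

Derivation:
After 1 (read(1)): returned '2', offset=1
After 2 (seek(4, SET)): offset=4
After 3 (tell()): offset=4
After 4 (read(3)): returned '32E', offset=7
After 5 (tell()): offset=7
After 6 (read(6)): returned 'TYXV0T', offset=13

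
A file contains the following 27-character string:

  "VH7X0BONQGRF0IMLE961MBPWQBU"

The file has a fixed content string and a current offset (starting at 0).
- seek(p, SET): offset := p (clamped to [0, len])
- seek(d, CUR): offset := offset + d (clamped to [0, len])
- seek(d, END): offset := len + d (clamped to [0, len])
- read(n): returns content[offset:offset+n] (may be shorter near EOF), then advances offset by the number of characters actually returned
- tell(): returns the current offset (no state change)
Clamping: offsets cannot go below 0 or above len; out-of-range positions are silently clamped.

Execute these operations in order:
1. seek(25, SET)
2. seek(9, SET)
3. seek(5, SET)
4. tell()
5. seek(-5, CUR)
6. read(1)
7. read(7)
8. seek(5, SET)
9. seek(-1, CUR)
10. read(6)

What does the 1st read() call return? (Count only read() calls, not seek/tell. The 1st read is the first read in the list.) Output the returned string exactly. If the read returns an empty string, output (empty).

Answer: V

Derivation:
After 1 (seek(25, SET)): offset=25
After 2 (seek(9, SET)): offset=9
After 3 (seek(5, SET)): offset=5
After 4 (tell()): offset=5
After 5 (seek(-5, CUR)): offset=0
After 6 (read(1)): returned 'V', offset=1
After 7 (read(7)): returned 'H7X0BON', offset=8
After 8 (seek(5, SET)): offset=5
After 9 (seek(-1, CUR)): offset=4
After 10 (read(6)): returned '0BONQG', offset=10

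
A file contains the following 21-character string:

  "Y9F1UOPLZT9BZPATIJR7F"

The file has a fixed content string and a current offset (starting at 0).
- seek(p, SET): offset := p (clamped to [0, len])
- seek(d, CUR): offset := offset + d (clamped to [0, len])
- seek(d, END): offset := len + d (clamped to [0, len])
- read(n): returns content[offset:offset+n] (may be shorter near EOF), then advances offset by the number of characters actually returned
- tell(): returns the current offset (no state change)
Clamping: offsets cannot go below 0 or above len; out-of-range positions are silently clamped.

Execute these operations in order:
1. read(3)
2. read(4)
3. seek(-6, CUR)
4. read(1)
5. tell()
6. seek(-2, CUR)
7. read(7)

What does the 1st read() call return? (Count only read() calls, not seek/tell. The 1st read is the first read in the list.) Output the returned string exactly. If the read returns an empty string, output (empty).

Answer: Y9F

Derivation:
After 1 (read(3)): returned 'Y9F', offset=3
After 2 (read(4)): returned '1UOP', offset=7
After 3 (seek(-6, CUR)): offset=1
After 4 (read(1)): returned '9', offset=2
After 5 (tell()): offset=2
After 6 (seek(-2, CUR)): offset=0
After 7 (read(7)): returned 'Y9F1UOP', offset=7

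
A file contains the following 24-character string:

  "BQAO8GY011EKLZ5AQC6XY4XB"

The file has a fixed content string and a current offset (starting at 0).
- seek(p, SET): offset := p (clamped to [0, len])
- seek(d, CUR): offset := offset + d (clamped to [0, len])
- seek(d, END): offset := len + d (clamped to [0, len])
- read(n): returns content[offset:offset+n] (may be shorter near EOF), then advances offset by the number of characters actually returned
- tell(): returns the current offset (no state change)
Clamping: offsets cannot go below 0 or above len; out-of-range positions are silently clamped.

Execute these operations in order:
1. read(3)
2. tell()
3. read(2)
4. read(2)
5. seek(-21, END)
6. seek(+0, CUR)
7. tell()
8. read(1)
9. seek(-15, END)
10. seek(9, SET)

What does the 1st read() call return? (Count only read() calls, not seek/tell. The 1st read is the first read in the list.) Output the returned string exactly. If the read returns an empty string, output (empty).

After 1 (read(3)): returned 'BQA', offset=3
After 2 (tell()): offset=3
After 3 (read(2)): returned 'O8', offset=5
After 4 (read(2)): returned 'GY', offset=7
After 5 (seek(-21, END)): offset=3
After 6 (seek(+0, CUR)): offset=3
After 7 (tell()): offset=3
After 8 (read(1)): returned 'O', offset=4
After 9 (seek(-15, END)): offset=9
After 10 (seek(9, SET)): offset=9

Answer: BQA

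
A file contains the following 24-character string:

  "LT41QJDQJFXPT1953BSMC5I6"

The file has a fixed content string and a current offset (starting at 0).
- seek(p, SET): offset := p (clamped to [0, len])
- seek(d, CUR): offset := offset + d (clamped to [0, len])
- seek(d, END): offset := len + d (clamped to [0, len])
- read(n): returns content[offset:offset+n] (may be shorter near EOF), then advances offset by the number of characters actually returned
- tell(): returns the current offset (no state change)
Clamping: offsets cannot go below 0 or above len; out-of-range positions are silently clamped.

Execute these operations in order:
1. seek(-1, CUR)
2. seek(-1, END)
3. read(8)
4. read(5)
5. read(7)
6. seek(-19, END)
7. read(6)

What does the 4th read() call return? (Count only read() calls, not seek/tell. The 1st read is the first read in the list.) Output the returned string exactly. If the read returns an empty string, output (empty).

After 1 (seek(-1, CUR)): offset=0
After 2 (seek(-1, END)): offset=23
After 3 (read(8)): returned '6', offset=24
After 4 (read(5)): returned '', offset=24
After 5 (read(7)): returned '', offset=24
After 6 (seek(-19, END)): offset=5
After 7 (read(6)): returned 'JDQJFX', offset=11

Answer: JDQJFX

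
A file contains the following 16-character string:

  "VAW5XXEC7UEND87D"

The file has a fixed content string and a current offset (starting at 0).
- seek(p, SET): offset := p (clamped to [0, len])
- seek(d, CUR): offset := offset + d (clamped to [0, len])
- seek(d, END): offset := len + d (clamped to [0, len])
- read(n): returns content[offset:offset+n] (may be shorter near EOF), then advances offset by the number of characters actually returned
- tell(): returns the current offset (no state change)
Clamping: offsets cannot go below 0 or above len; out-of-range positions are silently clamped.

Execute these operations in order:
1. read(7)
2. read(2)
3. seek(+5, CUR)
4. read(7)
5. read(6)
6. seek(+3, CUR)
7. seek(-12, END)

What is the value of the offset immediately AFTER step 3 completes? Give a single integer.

Answer: 14

Derivation:
After 1 (read(7)): returned 'VAW5XXE', offset=7
After 2 (read(2)): returned 'C7', offset=9
After 3 (seek(+5, CUR)): offset=14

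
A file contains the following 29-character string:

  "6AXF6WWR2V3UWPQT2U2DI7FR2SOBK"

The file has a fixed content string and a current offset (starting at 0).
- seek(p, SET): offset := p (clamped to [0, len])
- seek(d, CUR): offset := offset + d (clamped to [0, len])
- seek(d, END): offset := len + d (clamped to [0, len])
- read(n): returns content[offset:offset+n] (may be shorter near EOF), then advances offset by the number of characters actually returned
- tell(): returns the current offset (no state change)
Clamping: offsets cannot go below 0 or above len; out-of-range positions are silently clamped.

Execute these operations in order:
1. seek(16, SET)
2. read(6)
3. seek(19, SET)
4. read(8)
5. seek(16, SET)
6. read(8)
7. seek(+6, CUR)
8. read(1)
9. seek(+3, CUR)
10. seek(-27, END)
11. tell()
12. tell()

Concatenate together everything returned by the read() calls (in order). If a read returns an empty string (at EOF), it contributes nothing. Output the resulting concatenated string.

After 1 (seek(16, SET)): offset=16
After 2 (read(6)): returned '2U2DI7', offset=22
After 3 (seek(19, SET)): offset=19
After 4 (read(8)): returned 'DI7FR2SO', offset=27
After 5 (seek(16, SET)): offset=16
After 6 (read(8)): returned '2U2DI7FR', offset=24
After 7 (seek(+6, CUR)): offset=29
After 8 (read(1)): returned '', offset=29
After 9 (seek(+3, CUR)): offset=29
After 10 (seek(-27, END)): offset=2
After 11 (tell()): offset=2
After 12 (tell()): offset=2

Answer: 2U2DI7DI7FR2SO2U2DI7FR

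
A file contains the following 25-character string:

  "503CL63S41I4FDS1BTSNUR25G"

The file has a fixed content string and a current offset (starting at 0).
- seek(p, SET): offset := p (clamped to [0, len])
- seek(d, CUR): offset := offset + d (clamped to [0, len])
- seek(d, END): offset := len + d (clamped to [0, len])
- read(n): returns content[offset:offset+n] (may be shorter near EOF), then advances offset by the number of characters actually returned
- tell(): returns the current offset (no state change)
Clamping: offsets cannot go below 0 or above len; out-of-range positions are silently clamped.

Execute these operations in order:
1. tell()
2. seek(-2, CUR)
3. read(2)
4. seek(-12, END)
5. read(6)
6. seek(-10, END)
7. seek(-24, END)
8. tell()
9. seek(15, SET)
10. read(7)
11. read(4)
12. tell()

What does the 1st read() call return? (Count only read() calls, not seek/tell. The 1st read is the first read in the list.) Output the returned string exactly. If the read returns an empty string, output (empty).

Answer: 50

Derivation:
After 1 (tell()): offset=0
After 2 (seek(-2, CUR)): offset=0
After 3 (read(2)): returned '50', offset=2
After 4 (seek(-12, END)): offset=13
After 5 (read(6)): returned 'DS1BTS', offset=19
After 6 (seek(-10, END)): offset=15
After 7 (seek(-24, END)): offset=1
After 8 (tell()): offset=1
After 9 (seek(15, SET)): offset=15
After 10 (read(7)): returned '1BTSNUR', offset=22
After 11 (read(4)): returned '25G', offset=25
After 12 (tell()): offset=25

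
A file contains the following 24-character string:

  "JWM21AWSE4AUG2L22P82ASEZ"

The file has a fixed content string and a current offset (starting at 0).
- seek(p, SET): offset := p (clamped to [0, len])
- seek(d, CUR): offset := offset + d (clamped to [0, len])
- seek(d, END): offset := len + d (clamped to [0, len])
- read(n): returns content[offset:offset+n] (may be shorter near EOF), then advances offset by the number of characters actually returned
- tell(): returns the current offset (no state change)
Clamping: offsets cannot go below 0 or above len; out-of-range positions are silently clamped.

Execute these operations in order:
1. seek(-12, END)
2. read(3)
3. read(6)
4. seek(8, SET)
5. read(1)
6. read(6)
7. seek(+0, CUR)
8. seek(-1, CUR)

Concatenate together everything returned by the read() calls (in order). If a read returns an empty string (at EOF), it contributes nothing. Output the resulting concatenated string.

Answer: G2L22P82AE4AUG2L

Derivation:
After 1 (seek(-12, END)): offset=12
After 2 (read(3)): returned 'G2L', offset=15
After 3 (read(6)): returned '22P82A', offset=21
After 4 (seek(8, SET)): offset=8
After 5 (read(1)): returned 'E', offset=9
After 6 (read(6)): returned '4AUG2L', offset=15
After 7 (seek(+0, CUR)): offset=15
After 8 (seek(-1, CUR)): offset=14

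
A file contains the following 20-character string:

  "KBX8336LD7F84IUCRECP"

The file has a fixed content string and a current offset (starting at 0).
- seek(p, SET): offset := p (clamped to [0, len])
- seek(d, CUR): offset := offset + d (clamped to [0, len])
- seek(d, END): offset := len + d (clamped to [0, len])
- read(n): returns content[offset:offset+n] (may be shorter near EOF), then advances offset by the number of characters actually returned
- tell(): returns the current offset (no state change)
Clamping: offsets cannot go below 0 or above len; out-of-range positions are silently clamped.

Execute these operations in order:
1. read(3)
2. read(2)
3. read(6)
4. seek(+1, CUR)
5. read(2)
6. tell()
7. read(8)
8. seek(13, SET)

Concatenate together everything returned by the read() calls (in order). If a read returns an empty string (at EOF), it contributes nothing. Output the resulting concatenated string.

Answer: KBX8336LD7F4IUCRECP

Derivation:
After 1 (read(3)): returned 'KBX', offset=3
After 2 (read(2)): returned '83', offset=5
After 3 (read(6)): returned '36LD7F', offset=11
After 4 (seek(+1, CUR)): offset=12
After 5 (read(2)): returned '4I', offset=14
After 6 (tell()): offset=14
After 7 (read(8)): returned 'UCRECP', offset=20
After 8 (seek(13, SET)): offset=13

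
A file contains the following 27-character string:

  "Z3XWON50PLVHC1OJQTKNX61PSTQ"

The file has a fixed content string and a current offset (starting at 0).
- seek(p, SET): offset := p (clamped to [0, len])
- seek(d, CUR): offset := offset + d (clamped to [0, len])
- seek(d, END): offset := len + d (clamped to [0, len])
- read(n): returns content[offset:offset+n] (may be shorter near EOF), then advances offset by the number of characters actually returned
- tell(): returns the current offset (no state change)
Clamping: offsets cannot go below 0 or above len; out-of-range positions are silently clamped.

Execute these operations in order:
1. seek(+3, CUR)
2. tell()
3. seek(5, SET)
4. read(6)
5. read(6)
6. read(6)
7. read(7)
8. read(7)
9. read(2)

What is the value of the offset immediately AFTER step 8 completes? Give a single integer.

After 1 (seek(+3, CUR)): offset=3
After 2 (tell()): offset=3
After 3 (seek(5, SET)): offset=5
After 4 (read(6)): returned 'N50PLV', offset=11
After 5 (read(6)): returned 'HC1OJQ', offset=17
After 6 (read(6)): returned 'TKNX61', offset=23
After 7 (read(7)): returned 'PSTQ', offset=27
After 8 (read(7)): returned '', offset=27

Answer: 27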